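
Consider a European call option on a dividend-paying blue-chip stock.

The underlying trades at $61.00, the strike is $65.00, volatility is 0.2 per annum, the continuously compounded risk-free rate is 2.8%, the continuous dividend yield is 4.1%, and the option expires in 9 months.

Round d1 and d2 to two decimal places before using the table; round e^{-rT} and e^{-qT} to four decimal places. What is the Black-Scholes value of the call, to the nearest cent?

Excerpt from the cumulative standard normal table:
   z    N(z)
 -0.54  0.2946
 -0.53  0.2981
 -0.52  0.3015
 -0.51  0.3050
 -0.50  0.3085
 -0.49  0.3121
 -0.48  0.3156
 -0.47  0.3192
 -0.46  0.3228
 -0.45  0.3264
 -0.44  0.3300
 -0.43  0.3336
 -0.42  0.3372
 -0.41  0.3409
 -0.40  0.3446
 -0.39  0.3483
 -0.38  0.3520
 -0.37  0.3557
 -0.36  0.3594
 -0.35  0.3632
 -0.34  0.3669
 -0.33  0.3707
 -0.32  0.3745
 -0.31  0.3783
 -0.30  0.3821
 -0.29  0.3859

$2.29

T = 0.75;  σ√T = 0.1732
d₁ = [ln(61/65) + (0.028 − 0.041 + ½·0.2²)·0.75] / (σ√T) = (-0.0635 + 0.0053) / 0.1732 = -0.3364 ≈ -0.34
d₂ = -0.3364 − 0.1732 = -0.5096 ≈ -0.51
exp(−qT) = exp(−0.041·0.75) = 0.9697;  exp(−rT) = exp(−0.028·0.75) = 0.9792
C = 61·0.9697·N(-0.34) − 65·0.9792·N(-0.51) = 61·0.9697·0.3669 − 65·0.9792·0.3050 = 21.7028 − 19.4126 = 2.2901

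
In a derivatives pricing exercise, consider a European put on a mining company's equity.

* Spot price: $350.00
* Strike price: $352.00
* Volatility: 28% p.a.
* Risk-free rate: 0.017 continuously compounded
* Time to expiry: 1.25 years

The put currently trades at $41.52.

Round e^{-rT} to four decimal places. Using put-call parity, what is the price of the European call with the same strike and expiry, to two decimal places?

exp(−rT) = exp(−0.017·1.25) = 0.9790
Put-call parity: C − P = S − K·e^(−rT) = 350 − 352·0.9790 = 350 − 344.6080 = 5.3920
C = P + (C − P) = 41.52 + (5.3920) = 46.9120

$46.91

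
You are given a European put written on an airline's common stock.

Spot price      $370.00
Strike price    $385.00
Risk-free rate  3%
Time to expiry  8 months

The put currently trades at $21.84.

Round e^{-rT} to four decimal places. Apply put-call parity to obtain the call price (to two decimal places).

$14.46

e^(−rT) = e^(−0.03·0.6667) = 0.9802
Put-call parity: C − P = S − K·e^(−rT) = 370 − 385·0.9802 = 370 − 377.3770 = -7.3770
C = P + (C − P) = 21.84 + (-7.3770) = 14.4630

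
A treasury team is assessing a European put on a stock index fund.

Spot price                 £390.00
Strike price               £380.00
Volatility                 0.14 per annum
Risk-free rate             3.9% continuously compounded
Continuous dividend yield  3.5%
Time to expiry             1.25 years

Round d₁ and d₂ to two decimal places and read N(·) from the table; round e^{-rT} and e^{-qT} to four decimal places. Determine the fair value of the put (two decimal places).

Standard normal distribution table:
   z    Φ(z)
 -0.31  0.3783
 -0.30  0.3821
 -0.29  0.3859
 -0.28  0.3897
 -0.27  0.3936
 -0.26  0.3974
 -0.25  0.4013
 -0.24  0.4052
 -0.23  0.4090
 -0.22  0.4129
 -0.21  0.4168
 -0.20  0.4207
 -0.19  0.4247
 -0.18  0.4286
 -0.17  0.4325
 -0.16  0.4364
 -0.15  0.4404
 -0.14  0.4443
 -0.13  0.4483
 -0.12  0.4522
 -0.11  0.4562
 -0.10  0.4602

σ√T = 0.14 × 1.1180 = 0.1565
ln(S/K) + (r − q + σ²/2)T = ln(390/380) + (0.039 − 0.035 + 0.14²/2)·1.25 = 0.0260 + 0.0172 = 0.0432
d₁ = 0.0432 / 0.1565 = 0.2762 → 0.28
d₂ = d₁ − σ√T = 0.2762 − 0.1565 = 0.1196 → 0.12
exp(−qT) = exp(−0.035·1.25) = 0.9572;  exp(−rT) = exp(−0.039·1.25) = 0.9524
N(−d₂) = N(-0.12) = 0.4522;  N(−d₁) = N(-0.28) = 0.3897
P = 380·0.9524·0.4522 − 390·0.9572·0.3897 = 163.6566 − 145.4781 = 18.1785

£18.18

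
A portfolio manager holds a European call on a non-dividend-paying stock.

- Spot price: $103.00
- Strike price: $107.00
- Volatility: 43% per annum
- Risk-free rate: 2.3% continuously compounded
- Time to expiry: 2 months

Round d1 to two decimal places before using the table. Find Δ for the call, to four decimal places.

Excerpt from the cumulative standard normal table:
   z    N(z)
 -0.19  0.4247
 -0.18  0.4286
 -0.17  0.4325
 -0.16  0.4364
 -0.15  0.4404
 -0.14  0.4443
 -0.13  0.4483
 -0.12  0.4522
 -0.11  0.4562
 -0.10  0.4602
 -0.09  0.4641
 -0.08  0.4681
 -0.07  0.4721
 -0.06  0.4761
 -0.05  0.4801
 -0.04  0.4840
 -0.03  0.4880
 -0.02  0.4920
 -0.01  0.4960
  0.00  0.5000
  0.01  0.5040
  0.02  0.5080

0.4562

σ√T = 0.43 × 0.4082 = 0.1755
d₁ = [ln(103/107) + (0.023 + ½·0.43²)·0.1667] / (σ√T) = (-0.0381 + 0.0192) / 0.1755 = -0.1074 → -0.11
N(d₁) = N(-0.11) = 0.4562
Δ_call = N(d₁) = 0.4562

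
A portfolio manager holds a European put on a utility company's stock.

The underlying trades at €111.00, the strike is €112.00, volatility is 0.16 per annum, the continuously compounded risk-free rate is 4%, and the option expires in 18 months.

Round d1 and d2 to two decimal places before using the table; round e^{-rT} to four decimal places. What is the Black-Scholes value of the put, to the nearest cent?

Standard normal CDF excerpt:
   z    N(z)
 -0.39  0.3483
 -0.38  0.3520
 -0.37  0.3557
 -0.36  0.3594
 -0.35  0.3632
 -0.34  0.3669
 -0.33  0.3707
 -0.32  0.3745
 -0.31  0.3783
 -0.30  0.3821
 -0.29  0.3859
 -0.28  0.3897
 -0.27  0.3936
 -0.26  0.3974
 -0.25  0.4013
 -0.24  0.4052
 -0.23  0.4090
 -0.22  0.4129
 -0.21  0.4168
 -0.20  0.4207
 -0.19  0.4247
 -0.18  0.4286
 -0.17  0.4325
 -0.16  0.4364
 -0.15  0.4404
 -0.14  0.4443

€6.14

σ√T = 0.16·√1.5 = 0.1960
d₁ = [ln(111/112) + (0.04 + ½·0.16²)·1.5] / (σ√T) = (-0.0090 + 0.0792) / 0.1960 = 0.3584 ⇒ 0.36
d₂ = 0.3584 − 0.1960 = 0.1624 ⇒ 0.16
exp(−rT) = exp(−0.04·1.5) = 0.9418
N(−d₂) = N(-0.16) = 0.4364;  N(−d₁) = N(-0.36) = 0.3594
P = 112·0.9418·0.4364 − 111·0.3594 = 46.0322 − 39.8934 = 6.1388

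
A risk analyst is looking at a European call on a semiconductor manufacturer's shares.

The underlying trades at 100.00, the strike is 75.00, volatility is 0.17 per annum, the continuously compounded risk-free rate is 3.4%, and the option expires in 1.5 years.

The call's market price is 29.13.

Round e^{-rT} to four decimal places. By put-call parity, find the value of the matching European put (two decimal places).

exp(−rT) = exp(−0.034·1.5) = 0.9503
Put-call parity: C − P = S − K·e^(−rT) = 100 − 75·0.9503 = 100 − 71.2725 = 28.7275
P = C − (C − P) = 29.13 − (28.7275) = 0.4025

0.40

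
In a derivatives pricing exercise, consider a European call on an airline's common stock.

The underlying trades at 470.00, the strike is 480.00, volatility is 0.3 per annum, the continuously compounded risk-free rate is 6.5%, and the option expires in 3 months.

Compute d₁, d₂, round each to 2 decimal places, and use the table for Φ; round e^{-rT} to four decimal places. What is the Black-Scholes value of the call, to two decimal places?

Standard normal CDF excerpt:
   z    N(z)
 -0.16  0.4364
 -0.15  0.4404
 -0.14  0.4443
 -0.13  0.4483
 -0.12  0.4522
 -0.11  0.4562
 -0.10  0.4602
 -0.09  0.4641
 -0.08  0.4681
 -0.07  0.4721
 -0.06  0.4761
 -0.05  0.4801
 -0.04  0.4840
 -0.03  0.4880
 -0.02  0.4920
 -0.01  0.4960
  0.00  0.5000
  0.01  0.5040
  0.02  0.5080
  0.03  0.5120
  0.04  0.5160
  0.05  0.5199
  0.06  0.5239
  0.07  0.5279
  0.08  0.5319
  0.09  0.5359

σ√T = 0.3·√0.25 = 0.1500
d₁ = [ln(470/480) + (0.065 + 0.3²/2)·0.25] / 0.1500 = [-0.0211 + 0.0275] / 0.1500 = 0.0430 ≈ 0.04
d₂ = d₁ − σ√T = 0.0430 − 0.1500 = -0.1070 ≈ -0.11
e^(−rT) = e^(−0.065·0.25) = 0.9839
C = 470·N(0.04) − 480·0.9839·N(-0.11) = 470·0.5160 − 480·0.9839·0.4562 = 242.5200 − 215.4505 = 27.0695

27.07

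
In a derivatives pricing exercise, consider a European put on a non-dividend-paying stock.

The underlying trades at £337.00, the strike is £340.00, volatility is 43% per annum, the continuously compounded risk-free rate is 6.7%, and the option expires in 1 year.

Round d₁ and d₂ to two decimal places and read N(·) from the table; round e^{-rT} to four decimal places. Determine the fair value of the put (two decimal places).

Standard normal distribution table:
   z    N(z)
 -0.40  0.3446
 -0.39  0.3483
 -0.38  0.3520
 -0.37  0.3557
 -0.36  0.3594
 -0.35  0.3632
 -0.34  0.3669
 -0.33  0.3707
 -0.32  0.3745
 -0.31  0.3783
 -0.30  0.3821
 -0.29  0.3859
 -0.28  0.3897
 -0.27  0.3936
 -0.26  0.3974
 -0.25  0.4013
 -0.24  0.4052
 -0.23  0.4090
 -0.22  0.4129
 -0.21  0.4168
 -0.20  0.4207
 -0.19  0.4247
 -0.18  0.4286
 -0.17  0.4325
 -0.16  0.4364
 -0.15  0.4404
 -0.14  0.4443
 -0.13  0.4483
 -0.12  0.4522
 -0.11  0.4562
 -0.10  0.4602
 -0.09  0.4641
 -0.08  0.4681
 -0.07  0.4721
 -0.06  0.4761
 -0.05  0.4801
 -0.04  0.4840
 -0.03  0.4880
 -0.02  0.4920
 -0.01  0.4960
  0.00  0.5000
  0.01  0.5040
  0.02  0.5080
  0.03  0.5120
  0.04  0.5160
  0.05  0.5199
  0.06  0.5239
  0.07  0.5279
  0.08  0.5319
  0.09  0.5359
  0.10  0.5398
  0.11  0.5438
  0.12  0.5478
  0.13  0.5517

£46.73

T = 1;  σ√T = 0.4300
d₁ = [ln(337/340) + (0.067 + ½·0.43²)·1] / (σ√T) = (-0.0089 + 0.1594) / 0.4300 = 0.3502 ≈ 0.35
d₂ = 0.3502 − 0.4300 = -0.0798 ≈ -0.08
exp(−rT) = exp(−0.067·1) = 0.9352
N(−d₂) = N(0.08) = 0.5319;  N(−d₁) = N(-0.35) = 0.3632
P = 340·0.9352·0.5319 − 337·0.3632 = 169.1272 − 122.3984 = 46.7288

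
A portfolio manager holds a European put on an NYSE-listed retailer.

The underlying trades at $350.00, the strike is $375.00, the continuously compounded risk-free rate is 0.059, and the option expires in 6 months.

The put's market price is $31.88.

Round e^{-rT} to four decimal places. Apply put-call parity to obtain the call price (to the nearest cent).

$17.79

exp(−rT) = exp(−0.059·0.5) = 0.9709
Put-call parity: C − P = S − K·e^(−rT) = 350 − 375·0.9709 = 350 − 364.0875 = -14.0875
C = P + (C − P) = 31.88 + (-14.0875) = 17.7925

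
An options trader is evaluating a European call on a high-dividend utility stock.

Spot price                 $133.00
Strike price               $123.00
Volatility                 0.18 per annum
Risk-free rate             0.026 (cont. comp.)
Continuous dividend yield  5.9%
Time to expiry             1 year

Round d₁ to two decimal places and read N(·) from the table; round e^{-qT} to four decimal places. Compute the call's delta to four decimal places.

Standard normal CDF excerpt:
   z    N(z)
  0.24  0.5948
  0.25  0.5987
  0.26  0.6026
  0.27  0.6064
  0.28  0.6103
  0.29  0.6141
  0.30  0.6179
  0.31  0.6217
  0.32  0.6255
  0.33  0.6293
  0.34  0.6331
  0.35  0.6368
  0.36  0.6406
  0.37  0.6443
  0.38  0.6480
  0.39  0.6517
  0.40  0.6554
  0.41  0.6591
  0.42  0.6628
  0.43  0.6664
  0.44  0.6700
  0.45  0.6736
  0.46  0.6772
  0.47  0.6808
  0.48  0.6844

σ√T = 0.18·√1 = 0.1800
d₁ = [ln(133/123) + (0.026 − 0.059 + 0.18²/2)·1] / 0.1800 = [0.0782 − 0.0168] / 0.1800 = 0.3409 which rounds to 0.34
N(d₁) = N(0.34) = 0.6331
Δ_call = exp(−qT)·N(d₁) = 0.9427·0.6331 = 0.5968

0.5968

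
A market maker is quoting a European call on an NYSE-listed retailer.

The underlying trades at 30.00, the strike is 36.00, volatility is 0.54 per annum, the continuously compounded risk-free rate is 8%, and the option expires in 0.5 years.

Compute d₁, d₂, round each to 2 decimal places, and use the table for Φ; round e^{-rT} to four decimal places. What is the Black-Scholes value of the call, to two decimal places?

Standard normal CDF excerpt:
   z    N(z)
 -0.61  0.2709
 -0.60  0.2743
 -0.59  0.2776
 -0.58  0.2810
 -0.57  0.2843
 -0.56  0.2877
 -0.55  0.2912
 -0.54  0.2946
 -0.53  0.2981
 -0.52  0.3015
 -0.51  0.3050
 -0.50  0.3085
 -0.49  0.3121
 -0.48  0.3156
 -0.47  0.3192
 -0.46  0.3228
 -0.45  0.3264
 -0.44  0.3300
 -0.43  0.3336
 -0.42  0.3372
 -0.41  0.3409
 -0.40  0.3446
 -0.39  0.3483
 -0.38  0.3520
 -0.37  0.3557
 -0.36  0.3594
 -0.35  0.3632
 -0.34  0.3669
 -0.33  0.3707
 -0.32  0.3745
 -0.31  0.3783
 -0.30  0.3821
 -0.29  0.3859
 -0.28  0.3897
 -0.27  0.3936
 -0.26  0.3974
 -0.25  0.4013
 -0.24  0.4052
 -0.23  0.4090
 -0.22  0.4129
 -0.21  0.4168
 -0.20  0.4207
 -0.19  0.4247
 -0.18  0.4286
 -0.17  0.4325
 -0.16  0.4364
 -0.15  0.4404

2.91

σ√T = 0.54·√0.5 = 0.3818
d₁ = [ln(30/36) + (0.08 + ½·0.54²)·0.5] / (σ√T) = (-0.1823 + 0.1129) / 0.3818 = -0.1818 ≈ -0.18
d₂ = -0.1818 − 0.3818 = -0.5636 ≈ -0.56
exp(−rT) = exp(−0.08·0.5) = 0.9608
N(d₁) = N(-0.18) = 0.4286;  N(d₂) = N(-0.56) = 0.2877
C = 30·0.4286 − 36·0.9608·0.2877 = 12.8580 − 9.9512 = 2.9068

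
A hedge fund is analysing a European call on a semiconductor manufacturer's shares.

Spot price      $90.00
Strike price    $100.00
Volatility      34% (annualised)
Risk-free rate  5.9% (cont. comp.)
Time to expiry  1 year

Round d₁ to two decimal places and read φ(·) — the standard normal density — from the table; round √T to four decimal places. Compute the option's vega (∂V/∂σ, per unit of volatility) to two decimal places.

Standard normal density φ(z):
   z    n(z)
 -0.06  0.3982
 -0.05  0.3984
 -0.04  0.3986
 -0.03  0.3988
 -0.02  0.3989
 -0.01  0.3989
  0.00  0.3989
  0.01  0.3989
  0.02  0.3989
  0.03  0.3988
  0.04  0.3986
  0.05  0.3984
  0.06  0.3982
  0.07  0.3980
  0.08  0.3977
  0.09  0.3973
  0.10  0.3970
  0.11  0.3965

σ√T = 0.34 × 1.0000 = 0.3400
d₁ = [ln(90/100) + (0.059 + 0.34²/2)·1] / 0.3400 = [-0.1054 + 0.1168] / 0.3400 = 0.0336 → 0.03
√T = √1 = 1.0000
φ(d₁) = φ(0.03) = 0.3988
vega = S·φ(d₁)·√T = 90·0.3988·1.0000 = 35.8920
(Vega is the same for a European call and put with the same parameters.)

35.89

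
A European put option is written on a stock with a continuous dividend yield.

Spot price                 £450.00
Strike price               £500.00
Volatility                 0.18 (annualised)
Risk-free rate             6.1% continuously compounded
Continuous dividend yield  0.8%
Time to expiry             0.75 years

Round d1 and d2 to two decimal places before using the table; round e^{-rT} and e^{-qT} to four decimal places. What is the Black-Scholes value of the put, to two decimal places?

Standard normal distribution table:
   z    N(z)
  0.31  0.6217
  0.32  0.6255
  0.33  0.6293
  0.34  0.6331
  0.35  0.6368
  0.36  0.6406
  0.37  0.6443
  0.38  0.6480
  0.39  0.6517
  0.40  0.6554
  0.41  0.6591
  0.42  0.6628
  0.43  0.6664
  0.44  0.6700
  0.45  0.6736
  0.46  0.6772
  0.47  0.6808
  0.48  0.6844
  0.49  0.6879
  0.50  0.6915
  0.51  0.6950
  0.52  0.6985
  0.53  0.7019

σ√T = 0.18·√0.75 = 0.1559
ln(S/K) + (r − q + σ²/2)T = ln(450/500) + (0.061 − 0.008 + 0.18²/2)·0.75 = -0.1054 + 0.0519 = -0.0535
d₁ = -0.0535 / 0.1559 = -0.3429 which rounds to -0.34
d₂ = d₁ − σ√T = -0.3429 − 0.1559 = -0.4988 which rounds to -0.50
exp(−qT) = exp(−0.008·0.75) = 0.9940;  exp(−rT) = exp(−0.061·0.75) = 0.9553
N(−d₂) = N(0.50) = 0.6915;  N(−d₁) = N(0.34) = 0.6331
P = 500·0.9553·0.6915 − 450·0.9940·0.6331 = 330.2950 − 283.1856 = 47.1093

£47.11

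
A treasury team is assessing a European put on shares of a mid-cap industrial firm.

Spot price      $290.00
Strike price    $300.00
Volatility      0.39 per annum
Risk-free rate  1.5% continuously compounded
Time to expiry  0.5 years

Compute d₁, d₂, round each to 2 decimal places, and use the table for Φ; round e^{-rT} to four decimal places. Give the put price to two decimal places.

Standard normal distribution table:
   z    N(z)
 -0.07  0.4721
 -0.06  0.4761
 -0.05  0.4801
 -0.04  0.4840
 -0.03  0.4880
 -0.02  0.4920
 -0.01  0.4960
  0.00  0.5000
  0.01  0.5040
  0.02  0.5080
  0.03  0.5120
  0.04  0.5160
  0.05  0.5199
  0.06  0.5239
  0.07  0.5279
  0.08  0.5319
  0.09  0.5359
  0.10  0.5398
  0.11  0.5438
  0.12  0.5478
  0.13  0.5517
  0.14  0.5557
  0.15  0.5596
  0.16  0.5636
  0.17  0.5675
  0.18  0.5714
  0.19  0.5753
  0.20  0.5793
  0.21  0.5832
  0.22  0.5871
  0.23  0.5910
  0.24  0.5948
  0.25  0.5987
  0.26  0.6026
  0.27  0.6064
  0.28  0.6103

$35.61

σ√T = 0.39 × 0.7071 = 0.2758
d₁ = [ln(290/300) + (0.015 + ½·0.39²)·0.5] / (σ√T) = (-0.0339 + 0.0455) / 0.2758 = 0.0421 which rounds to 0.04
d₂ = 0.0421 − 0.2758 = -0.2336 which rounds to -0.23
e^(−rT) = e^(−0.015·0.5) = 0.9925
N(−d₂) = N(0.23) = 0.5910;  N(−d₁) = N(-0.04) = 0.4840
P = 300·0.9925·0.5910 − 290·0.4840 = 175.9702 − 140.3600 = 35.6103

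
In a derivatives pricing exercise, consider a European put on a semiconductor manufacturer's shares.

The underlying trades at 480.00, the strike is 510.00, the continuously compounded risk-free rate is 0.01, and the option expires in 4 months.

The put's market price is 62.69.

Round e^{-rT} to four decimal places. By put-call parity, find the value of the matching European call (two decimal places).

34.37

e^(−rT) = e^(−0.01·0.3333) = 0.9967
Put-call parity: C − P = S − K·e^(−rT) = 480 − 510·0.9967 = 480 − 508.3170 = -28.3170
C = P + (C − P) = 62.69 + (-28.3170) = 34.3730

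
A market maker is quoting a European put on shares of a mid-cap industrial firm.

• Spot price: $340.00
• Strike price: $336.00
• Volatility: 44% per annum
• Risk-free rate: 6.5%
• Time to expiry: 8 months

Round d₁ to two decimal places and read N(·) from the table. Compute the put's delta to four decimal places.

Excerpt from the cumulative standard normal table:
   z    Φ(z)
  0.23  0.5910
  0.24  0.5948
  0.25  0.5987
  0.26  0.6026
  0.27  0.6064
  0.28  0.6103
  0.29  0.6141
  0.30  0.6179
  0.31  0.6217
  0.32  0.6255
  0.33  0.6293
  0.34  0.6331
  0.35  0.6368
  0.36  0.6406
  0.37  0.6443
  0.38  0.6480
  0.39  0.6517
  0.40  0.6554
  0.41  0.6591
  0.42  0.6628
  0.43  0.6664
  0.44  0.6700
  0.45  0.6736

-0.3707

T = 0.6667;  σ√T = 0.3593
ln(S/K) + (r + σ²/2)T = ln(340/336) + (0.065 + 0.44²/2)·0.6667 = 0.0118 + 0.1079 = 0.1197
d₁ = 0.1197 / 0.3593 = 0.3332 which rounds to 0.33
N(d₁) = N(0.33) = 0.6293
Δ_put = N(d₁) − 1 = 0.6293 − 1 = -0.3707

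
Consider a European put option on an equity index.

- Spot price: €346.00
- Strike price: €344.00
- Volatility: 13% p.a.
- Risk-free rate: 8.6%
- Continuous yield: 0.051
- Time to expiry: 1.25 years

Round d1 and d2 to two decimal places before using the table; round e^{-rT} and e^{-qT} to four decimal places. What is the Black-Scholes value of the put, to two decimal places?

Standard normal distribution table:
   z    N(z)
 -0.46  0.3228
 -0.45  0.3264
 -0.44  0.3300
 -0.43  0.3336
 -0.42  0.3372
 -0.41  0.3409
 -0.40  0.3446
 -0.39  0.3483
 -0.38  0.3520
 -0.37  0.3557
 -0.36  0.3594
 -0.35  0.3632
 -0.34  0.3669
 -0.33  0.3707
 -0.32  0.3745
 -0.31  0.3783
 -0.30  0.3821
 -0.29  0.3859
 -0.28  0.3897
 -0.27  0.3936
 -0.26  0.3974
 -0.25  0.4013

€10.94

σ√T = 0.13·√1.25 = 0.1453
d₁ = [ln(346/344) + (0.086 − 0.051 + ½·0.13²)·1.25] / (σ√T) = (0.0058 + 0.0543) / 0.1453 = 0.4136 ⇒ 0.41
d₂ = 0.4136 − 0.1453 = 0.2682 ⇒ 0.27
e^(−qT) = e^(−0.051·1.25) = 0.9382;  e^(−rT) = e^(−0.086·1.25) = 0.8981
P = 344·0.8981·N(-0.27) − 346·0.9382·N(-0.41) = 344·0.8981·0.3936 − 346·0.9382·0.3409 = 121.6013 − 110.6620 = 10.9393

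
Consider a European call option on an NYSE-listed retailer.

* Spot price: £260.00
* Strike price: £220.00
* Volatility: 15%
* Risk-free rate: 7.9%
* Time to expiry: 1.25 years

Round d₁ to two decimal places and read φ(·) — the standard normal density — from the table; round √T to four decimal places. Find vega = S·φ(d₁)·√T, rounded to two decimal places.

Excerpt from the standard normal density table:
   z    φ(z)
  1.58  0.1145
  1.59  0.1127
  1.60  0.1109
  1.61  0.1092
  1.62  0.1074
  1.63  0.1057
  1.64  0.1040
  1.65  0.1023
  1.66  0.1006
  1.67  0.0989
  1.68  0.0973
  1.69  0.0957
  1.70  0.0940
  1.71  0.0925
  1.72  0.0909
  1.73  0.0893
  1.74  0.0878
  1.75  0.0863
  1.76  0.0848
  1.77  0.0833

σ√T = 0.15·√1.25 = 0.1677
d₁ = [ln(260/220) + (0.079 + ½·0.15²)·1.25] / (σ√T) = (0.1671 + 0.1128) / 0.1677 = 1.6688 ⇒ 1.67
√T = √1.25 = 1.1180
φ(d₁) = φ(1.67) = 0.0989
vega = S·φ(d₁)·√T = 260·0.0989·1.1180 = 28.7483

28.75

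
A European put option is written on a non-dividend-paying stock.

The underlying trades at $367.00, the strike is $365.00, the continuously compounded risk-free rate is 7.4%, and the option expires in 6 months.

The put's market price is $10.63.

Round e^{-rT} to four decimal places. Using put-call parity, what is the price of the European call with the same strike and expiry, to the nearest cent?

$25.88

e^(−rT) = e^(−0.074·0.5) = 0.9637
Put-call parity: C − P = S − K·e^(−rT) = 367 − 365·0.9637 = 367 − 351.7505 = 15.2495
C = P + (C − P) = 10.63 + (15.2495) = 25.8795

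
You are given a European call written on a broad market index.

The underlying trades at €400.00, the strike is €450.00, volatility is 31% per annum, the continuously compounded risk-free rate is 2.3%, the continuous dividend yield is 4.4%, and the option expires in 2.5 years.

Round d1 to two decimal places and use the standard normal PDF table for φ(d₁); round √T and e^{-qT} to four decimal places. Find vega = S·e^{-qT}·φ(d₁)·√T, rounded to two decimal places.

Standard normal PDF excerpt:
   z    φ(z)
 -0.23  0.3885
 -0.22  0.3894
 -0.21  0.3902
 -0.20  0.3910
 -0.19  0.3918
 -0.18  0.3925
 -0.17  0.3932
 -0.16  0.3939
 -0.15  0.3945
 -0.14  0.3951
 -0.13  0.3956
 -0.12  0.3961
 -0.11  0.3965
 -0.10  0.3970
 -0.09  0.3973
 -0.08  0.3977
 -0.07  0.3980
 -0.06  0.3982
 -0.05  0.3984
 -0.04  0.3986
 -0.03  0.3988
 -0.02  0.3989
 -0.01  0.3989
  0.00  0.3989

224.92

T = 2.5;  σ√T = 0.4902
d₁ = [ln(400/450) + (0.023 − 0.044 + 0.31²/2)·2.5] / 0.4902 = [-0.1178 + 0.0676] / 0.4902 = -0.1023 which rounds to -0.10
√T = √2.5 = 1.5811
φ(d₁) = φ(-0.10) = 0.3970
exp(−qT) = exp(−0.044·2.5) = 0.8958
vega = S·exp(−qT)·φ(d₁)·√T = 400·0.8958·0.3970·1.5811 = 224.9163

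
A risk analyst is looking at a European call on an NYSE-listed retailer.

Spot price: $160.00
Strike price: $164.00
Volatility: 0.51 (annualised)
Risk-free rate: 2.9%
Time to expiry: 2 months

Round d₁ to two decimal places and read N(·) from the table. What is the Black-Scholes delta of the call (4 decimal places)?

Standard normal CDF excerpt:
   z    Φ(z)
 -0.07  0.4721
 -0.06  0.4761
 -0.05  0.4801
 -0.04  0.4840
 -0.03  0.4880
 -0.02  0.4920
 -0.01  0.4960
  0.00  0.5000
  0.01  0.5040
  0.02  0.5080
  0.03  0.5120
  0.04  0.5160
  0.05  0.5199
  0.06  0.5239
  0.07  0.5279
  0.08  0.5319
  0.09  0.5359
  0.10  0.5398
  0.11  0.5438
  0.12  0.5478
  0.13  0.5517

0.5040

σ√T = 0.51·√0.1667 = 0.2082
ln(S/K) + (r + σ²/2)T = ln(160/164) + (0.029 + 0.51²/2)·0.1667 = -0.0247 + 0.0265 = 0.0018
d₁ = 0.0018 / 0.2082 = 0.0087 which rounds to 0.01
N(d₁) = N(0.01) = 0.5040
Δ_call = N(d₁) = 0.5040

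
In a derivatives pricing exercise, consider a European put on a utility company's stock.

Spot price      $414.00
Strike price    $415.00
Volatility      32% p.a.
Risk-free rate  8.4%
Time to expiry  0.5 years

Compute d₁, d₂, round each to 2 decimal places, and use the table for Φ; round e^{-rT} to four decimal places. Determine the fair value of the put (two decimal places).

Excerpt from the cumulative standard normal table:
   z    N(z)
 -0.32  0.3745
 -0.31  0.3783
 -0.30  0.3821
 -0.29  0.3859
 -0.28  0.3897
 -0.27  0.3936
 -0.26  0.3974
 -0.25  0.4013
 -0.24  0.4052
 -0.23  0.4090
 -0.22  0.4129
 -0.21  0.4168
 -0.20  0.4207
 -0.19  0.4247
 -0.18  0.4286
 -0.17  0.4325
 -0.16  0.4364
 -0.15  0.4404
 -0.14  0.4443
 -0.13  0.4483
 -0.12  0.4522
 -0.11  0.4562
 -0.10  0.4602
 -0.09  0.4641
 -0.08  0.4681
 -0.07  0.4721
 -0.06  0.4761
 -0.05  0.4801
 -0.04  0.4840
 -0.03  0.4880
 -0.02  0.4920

T = 0.5;  σ√T = 0.2263
d₁ = [ln(414/415) + (0.084 + 0.32²/2)·0.5] / 0.2263 = [-0.0024 + 0.0676] / 0.2263 = 0.2881 ≈ 0.29
d₂ = d₁ − σ√T = 0.2881 − 0.2263 = 0.0618 ≈ 0.06
e^(−rT) = e^(−0.084·0.5) = 0.9589
N(−d₂) = N(-0.06) = 0.4761;  N(−d₁) = N(-0.29) = 0.3859
P = 415·0.9589·0.4761 − 414·0.3859 = 189.4609 − 159.7626 = 29.6983

$29.70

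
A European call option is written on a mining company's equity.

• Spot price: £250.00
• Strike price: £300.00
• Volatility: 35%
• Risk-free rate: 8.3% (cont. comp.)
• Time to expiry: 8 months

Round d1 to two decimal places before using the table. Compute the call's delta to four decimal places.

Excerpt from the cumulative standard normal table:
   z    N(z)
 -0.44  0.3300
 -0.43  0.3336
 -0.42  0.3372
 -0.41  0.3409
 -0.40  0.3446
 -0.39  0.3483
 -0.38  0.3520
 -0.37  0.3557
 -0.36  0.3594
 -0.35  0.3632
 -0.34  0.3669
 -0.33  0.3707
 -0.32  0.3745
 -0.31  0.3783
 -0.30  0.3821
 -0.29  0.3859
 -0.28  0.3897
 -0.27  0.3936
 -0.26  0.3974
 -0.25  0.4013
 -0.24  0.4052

σ√T = 0.35·√0.6667 = 0.2858
d₁ = [ln(250/300) + (0.083 + ½·0.35²)·0.6667] / (σ√T) = (-0.1823 + 0.0962) / 0.2858 = -0.3015 → -0.30
N(d₁) = N(-0.30) = 0.3821
Δ_call = N(d₁) = 0.3821

0.3821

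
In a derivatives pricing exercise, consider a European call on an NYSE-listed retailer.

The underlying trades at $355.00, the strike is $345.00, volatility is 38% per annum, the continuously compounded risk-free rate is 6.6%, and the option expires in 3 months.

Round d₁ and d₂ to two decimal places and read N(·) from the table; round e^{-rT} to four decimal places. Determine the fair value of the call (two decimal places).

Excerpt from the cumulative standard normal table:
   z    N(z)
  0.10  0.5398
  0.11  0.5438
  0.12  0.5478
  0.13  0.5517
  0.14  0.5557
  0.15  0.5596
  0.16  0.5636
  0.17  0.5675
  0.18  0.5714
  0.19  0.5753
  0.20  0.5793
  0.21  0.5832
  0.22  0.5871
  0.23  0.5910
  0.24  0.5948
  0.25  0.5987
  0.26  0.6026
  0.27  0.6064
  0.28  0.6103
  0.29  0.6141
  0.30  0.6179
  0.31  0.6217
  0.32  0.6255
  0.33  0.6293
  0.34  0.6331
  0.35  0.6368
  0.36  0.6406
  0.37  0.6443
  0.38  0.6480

σ√T = 0.38·√0.25 = 0.1900
ln(S/K) + (r + σ²/2)T = ln(355/345) + (0.066 + 0.38²/2)·0.25 = 0.0286 + 0.0345 = 0.0631
d₁ = 0.0631 / 0.1900 = 0.3322 which rounds to 0.33
d₂ = d₁ − σ√T = 0.3322 − 0.1900 = 0.1422 which rounds to 0.14
exp(−rT) = exp(−0.066·0.25) = 0.9836
C = 355·N(0.33) − 345·0.9836·N(0.14) = 355·0.6293 − 345·0.9836·0.5557 = 223.4015 − 188.5723 = 34.8292

$34.83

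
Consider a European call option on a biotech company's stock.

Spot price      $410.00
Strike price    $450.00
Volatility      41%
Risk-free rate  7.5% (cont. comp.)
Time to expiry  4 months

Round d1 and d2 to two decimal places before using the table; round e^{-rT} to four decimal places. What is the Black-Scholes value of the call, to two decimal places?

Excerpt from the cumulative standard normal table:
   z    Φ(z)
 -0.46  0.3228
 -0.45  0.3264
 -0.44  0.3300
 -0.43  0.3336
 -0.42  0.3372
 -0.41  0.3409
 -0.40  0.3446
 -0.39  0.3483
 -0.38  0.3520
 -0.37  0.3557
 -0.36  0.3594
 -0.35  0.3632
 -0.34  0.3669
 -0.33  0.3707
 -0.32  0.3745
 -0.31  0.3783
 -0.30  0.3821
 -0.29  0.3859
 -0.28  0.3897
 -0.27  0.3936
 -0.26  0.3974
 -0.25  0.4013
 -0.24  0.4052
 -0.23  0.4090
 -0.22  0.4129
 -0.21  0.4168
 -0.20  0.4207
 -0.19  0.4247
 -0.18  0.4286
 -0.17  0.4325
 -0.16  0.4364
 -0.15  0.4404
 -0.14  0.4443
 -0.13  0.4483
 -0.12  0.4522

$27.71

T = 0.3333;  σ√T = 0.2367
d₁ = [ln(410/450) + (0.075 + 0.41²/2)·0.3333] / 0.2367 = [-0.0931 + 0.0530] / 0.2367 = -0.1693 ≈ -0.17
d₂ = d₁ − σ√T = -0.1693 − 0.2367 = -0.4060 ≈ -0.41
e^(−rT) = e^(−0.075·0.3333) = 0.9753
C = 410·N(-0.17) − 450·0.9753·N(-0.41) = 410·0.4325 − 450·0.9753·0.3409 = 177.3250 − 149.6159 = 27.7091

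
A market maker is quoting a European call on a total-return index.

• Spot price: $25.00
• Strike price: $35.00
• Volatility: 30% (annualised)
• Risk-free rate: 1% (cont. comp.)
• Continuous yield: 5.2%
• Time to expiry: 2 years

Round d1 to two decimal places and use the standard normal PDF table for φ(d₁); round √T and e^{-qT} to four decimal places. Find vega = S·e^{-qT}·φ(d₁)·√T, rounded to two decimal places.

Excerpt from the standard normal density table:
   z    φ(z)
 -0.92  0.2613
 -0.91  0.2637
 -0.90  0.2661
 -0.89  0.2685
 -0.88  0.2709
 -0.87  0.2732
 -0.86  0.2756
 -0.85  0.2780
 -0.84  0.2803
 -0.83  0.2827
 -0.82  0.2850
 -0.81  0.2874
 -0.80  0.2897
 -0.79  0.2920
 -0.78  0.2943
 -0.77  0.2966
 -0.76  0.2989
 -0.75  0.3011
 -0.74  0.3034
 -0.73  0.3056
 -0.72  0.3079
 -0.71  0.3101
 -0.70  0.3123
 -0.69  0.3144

σ√T = 0.3 × 1.4142 = 0.4243
ln(S/K) + (r − q + σ²/2)T = ln(25/35) + (0.01 − 0.052 + 0.3²/2)·2 = -0.3365 + 0.0060 = -0.3305
d₁ = -0.3305 / 0.4243 = -0.7789 which rounds to -0.78
√T = √2 = 1.4142
φ(d₁) = φ(-0.78) = 0.2943
e^(−qT) = e^(−0.052·2) = 0.9012
vega = S·e^(−qT)·φ(d₁)·√T = 25·0.9012·0.2943·1.4142 = 9.3770
(Vega is the same for a European call and put with the same parameters.)

9.38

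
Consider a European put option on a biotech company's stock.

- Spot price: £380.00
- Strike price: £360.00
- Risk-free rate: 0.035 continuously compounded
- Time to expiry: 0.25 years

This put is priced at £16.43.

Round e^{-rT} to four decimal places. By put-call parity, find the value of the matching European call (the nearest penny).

£39.56

e^(−rT) = e^(−0.035·0.25) = 0.9913
Put-call parity: C − P = S − K·e^(−rT) = 380 − 360·0.9913 = 380 − 356.8680 = 23.1320
C = P + (C − P) = 16.43 + (23.1320) = 39.5620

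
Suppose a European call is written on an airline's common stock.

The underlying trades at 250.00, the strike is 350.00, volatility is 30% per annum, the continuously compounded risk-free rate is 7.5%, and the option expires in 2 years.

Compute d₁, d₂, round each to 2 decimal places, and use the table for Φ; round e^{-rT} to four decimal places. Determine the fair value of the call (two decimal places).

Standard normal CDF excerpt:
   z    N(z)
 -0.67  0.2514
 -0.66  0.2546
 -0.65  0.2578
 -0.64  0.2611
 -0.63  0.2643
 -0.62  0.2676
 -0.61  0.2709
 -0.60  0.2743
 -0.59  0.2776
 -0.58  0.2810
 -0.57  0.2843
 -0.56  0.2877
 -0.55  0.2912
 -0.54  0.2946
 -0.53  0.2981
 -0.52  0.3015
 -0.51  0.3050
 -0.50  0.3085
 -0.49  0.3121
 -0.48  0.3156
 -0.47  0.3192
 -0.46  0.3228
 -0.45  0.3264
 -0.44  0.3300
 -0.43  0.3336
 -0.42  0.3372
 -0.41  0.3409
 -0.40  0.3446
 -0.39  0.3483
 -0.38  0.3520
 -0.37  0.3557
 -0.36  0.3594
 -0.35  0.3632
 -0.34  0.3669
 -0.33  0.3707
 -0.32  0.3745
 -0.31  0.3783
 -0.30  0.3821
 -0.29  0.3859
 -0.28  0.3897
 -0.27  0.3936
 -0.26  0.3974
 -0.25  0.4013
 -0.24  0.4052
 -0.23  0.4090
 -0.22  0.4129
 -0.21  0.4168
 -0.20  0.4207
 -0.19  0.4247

σ√T = 0.3 × 1.4142 = 0.4243
ln(S/K) + (r + σ²/2)T = ln(250/350) + (0.075 + 0.3²/2)·2 = -0.3365 + 0.2400 = -0.0965
d₁ = -0.0965 / 0.4243 = -0.2274 ≈ -0.23
d₂ = d₁ − σ√T = -0.2274 − 0.4243 = -0.6517 ≈ -0.65
exp(−rT) = exp(−0.075·2) = 0.8607
N(d₁) = N(-0.23) = 0.4090;  N(d₂) = N(-0.65) = 0.2578
C = 250·0.4090 − 350·0.8607·0.2578 = 102.2500 − 77.6610 = 24.5890

24.59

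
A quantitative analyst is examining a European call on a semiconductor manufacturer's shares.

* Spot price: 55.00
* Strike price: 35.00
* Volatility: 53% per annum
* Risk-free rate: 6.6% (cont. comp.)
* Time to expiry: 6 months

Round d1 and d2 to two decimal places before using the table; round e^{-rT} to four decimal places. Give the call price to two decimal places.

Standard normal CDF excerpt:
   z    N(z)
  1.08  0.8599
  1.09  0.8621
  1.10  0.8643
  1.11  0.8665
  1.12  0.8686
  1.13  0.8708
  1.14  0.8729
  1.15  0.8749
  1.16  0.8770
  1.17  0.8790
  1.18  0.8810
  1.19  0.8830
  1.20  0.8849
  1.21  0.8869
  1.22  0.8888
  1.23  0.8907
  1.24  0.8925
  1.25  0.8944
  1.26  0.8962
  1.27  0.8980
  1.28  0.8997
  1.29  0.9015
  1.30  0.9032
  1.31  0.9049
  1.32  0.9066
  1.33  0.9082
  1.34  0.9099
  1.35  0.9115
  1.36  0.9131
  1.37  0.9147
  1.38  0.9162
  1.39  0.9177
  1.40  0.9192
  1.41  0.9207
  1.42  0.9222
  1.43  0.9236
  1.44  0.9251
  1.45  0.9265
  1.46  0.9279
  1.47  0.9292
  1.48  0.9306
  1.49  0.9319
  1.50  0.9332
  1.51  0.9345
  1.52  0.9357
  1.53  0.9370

σ√T = 0.53·√0.5 = 0.3748
d₁ = [ln(55/35) + (0.066 + ½·0.53²)·0.5] / (σ√T) = (0.4520 + 0.1032) / 0.3748 = 1.4815 which rounds to 1.48
d₂ = 1.4815 − 0.3748 = 1.1067 which rounds to 1.11
e^(−rT) = e^(−0.066·0.5) = 0.9675
N(d₁) = N(1.48) = 0.9306;  N(d₂) = N(1.11) = 0.8665
C = 55·0.9306 − 35·0.9675·0.8665 = 51.1830 − 29.3419 = 21.8411

21.84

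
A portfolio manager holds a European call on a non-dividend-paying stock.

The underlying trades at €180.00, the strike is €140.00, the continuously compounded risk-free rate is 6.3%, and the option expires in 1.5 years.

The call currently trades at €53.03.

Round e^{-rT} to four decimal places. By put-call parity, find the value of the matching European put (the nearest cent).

€0.40

e^(−rT) = e^(−0.063·1.5) = 0.9098
Put-call parity: C − P = S − K·e^(−rT) = 180 − 140·0.9098 = 180 − 127.3720 = 52.6280
P = C − (C − P) = 53.03 − (52.6280) = 0.4020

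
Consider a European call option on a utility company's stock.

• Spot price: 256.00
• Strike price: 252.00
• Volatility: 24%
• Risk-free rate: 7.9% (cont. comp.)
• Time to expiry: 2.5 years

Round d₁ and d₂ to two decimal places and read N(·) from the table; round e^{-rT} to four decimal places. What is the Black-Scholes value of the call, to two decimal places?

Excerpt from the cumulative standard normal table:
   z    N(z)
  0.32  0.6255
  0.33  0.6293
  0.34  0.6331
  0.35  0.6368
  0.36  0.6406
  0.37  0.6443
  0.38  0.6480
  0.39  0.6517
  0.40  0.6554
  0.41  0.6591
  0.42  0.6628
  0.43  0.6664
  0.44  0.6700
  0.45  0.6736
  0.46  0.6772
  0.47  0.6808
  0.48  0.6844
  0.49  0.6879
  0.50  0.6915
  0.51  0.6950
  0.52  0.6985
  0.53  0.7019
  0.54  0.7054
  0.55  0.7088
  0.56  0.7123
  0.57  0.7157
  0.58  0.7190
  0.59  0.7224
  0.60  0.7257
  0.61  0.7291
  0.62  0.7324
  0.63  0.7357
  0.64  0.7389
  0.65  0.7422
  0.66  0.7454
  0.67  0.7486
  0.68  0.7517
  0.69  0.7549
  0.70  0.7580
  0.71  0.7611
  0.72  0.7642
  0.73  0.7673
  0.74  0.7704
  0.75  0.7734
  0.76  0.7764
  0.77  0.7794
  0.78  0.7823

T = 2.5;  σ√T = 0.3795
d₁ = [ln(256/252) + (0.079 + ½·0.24²)·2.5] / (σ√T) = (0.0157 + 0.2695) / 0.3795 = 0.7517 → 0.75
d₂ = 0.7517 − 0.3795 = 0.3722 → 0.37
exp(−rT) = exp(−0.079·2.5) = 0.8208
N(d₁) = N(0.75) = 0.7734;  N(d₂) = N(0.37) = 0.6443
C = 256·0.7734 − 252·0.8208·0.6443 = 197.9904 − 133.2680 = 64.7224

64.72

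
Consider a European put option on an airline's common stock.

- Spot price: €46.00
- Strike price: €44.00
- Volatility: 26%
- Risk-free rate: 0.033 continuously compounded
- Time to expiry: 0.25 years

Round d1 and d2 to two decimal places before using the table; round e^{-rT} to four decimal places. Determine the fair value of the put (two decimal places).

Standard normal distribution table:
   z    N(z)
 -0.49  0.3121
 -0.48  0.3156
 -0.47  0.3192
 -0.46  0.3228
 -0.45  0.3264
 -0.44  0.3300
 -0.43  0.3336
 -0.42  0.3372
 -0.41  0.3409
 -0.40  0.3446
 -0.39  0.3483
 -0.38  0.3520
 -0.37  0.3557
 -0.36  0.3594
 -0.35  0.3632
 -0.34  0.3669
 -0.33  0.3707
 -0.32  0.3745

σ√T = 0.26·√0.25 = 0.1300
d₁ = [ln(46/44) + (0.033 + 0.26²/2)·0.25] / 0.1300 = [0.0445 + 0.0167] / 0.1300 = 0.4704 ≈ 0.47
d₂ = d₁ − σ√T = 0.4704 − 0.1300 = 0.3404 ≈ 0.34
exp(−rT) = exp(−0.033·0.25) = 0.9918
N(−d₂) = N(-0.34) = 0.3669;  N(−d₁) = N(-0.47) = 0.3192
P = 44·0.9918·0.3669 − 46·0.3192 = 16.0112 − 14.6832 = 1.3280

€1.33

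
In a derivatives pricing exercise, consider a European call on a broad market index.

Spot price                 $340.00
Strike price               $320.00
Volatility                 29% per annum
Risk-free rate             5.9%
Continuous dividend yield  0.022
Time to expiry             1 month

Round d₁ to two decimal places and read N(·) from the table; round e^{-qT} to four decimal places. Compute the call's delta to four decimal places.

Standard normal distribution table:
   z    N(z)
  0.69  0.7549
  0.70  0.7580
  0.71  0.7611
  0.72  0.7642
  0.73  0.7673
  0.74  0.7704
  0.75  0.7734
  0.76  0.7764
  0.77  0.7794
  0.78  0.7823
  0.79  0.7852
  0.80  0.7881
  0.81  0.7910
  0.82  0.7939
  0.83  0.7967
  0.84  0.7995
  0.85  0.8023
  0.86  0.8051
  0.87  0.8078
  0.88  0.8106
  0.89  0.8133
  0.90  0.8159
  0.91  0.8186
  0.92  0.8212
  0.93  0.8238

0.7867

T = 0.08333;  σ√T = 0.0837
d₁ = [ln(340/320) + (0.059 − 0.022 + 0.29²/2)·0.08333] / 0.0837 = [0.0606 + 0.0066] / 0.0837 = 0.8029 → 0.80
N(d₁) = N(0.80) = 0.7881
Δ_call = exp(−qT)·N(d₁) = 0.9982·0.7881 = 0.7867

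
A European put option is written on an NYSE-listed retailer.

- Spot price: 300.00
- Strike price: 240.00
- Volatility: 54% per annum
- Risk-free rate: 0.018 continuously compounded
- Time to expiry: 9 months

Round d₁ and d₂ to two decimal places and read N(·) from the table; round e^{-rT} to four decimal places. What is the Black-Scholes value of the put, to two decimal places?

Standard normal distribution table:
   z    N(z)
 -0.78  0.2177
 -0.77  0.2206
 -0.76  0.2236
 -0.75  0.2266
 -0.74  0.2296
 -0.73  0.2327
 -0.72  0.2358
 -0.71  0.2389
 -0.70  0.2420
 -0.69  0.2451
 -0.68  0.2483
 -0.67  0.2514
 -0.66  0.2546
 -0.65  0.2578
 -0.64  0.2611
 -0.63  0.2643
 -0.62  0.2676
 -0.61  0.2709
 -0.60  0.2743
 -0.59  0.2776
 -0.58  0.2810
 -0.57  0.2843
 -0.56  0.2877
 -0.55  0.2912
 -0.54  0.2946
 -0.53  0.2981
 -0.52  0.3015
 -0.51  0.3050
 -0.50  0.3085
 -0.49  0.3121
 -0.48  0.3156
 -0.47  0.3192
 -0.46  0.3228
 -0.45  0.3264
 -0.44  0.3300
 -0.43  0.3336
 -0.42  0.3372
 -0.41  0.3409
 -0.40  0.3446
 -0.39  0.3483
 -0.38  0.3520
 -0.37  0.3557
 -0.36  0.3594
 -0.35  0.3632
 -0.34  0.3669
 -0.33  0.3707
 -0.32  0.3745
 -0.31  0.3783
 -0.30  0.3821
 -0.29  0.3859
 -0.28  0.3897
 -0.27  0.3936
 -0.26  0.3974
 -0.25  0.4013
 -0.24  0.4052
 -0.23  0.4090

σ√T = 0.54 × 0.8660 = 0.4677
d₁ = [ln(300/240) + (0.018 + ½·0.54²)·0.75] / (σ√T) = (0.2231 + 0.1229) / 0.4677 = 0.7398 which rounds to 0.74
d₂ = 0.7398 − 0.4677 = 0.2722 which rounds to 0.27
e^(−rT) = e^(−0.018·0.75) = 0.9866
N(−d₂) = N(-0.27) = 0.3936;  N(−d₁) = N(-0.74) = 0.2296
P = 240·0.9866·0.3936 − 300·0.2296 = 93.1982 − 68.8800 = 24.3182

24.32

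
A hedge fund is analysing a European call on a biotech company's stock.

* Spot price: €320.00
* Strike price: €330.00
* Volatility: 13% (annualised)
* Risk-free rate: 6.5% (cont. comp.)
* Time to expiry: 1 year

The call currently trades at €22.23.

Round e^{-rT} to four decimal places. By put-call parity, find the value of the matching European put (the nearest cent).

exp(−rT) = exp(−0.065·1) = 0.9371
Put-call parity: C − P = S − K·e^(−rT) = 320 − 330·0.9371 = 320 − 309.2430 = 10.7570
P = C − (C − P) = 22.23 − (10.7570) = 11.4730

€11.47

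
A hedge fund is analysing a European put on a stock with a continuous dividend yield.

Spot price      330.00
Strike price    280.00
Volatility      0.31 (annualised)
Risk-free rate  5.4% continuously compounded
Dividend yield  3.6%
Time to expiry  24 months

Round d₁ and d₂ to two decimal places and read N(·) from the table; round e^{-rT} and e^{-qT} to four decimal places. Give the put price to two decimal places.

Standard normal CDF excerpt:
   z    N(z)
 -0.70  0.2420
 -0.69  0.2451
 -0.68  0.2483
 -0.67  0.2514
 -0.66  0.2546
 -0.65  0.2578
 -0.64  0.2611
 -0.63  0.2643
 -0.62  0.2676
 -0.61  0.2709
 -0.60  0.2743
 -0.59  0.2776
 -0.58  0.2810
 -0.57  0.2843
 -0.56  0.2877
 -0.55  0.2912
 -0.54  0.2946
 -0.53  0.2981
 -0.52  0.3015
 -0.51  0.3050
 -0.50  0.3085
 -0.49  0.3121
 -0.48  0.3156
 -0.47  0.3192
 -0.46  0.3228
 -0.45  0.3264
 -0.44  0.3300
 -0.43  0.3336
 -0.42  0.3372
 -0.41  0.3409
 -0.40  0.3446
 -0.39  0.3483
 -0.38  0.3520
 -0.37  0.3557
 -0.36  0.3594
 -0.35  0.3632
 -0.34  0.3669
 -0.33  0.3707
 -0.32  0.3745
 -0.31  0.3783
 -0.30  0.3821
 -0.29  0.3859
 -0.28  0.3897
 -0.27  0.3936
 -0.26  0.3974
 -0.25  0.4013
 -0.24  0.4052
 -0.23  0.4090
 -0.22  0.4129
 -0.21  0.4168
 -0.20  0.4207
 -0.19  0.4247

T = 2;  σ√T = 0.4384
ln(S/K) + (r − q + σ²/2)T = ln(330/280) + (0.054 − 0.036 + 0.31²/2)·2 = 0.1643 + 0.1321 = 0.2964
d₁ = 0.2964 / 0.4384 = 0.6761 → 0.68
d₂ = d₁ − σ√T = 0.6761 − 0.4384 = 0.2377 → 0.24
exp(−qT) = exp(−0.036·2) = 0.9305;  exp(−rT) = exp(−0.054·2) = 0.8976
N(−d₂) = N(-0.24) = 0.4052;  N(−d₁) = N(-0.68) = 0.2483
P = 280·0.8976·0.4052 − 330·0.9305·0.2483 = 101.8381 − 76.2442 = 25.5939

25.59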